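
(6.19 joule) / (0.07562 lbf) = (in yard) 20.12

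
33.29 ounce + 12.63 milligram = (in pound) 2.081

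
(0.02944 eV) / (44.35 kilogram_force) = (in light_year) 1.146e-39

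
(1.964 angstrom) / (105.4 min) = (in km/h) 1.118e-13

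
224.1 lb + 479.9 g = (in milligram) 1.021e+08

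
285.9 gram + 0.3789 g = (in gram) 286.3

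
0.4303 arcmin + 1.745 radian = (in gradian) 111.1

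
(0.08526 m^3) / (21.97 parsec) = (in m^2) 1.258e-19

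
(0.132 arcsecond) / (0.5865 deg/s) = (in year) 1.982e-12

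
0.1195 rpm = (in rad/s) 0.01251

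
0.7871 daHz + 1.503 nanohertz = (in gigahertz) 7.871e-09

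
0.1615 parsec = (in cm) 4.983e+17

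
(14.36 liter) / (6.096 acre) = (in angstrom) 5821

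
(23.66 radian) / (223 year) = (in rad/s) 3.364e-09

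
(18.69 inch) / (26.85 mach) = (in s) 5.193e-05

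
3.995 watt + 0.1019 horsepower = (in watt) 79.98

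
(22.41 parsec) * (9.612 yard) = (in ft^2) 6.542e+19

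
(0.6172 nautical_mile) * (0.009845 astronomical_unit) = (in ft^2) 1.812e+13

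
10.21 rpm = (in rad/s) 1.069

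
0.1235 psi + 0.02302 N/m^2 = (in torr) 6.387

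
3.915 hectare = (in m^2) 3.915e+04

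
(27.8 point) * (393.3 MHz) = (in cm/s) 3.857e+08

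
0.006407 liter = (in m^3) 6.407e-06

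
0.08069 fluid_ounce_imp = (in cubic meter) 2.293e-06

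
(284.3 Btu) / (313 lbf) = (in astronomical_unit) 1.44e-09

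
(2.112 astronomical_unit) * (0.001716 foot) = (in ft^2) 1.779e+09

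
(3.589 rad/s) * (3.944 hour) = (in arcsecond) 1.051e+10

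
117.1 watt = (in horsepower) 0.157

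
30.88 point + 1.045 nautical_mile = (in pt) 5.486e+06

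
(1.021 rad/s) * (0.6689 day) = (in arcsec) 1.217e+10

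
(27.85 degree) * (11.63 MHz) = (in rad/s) 5.653e+06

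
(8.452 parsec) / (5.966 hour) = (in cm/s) 1.214e+15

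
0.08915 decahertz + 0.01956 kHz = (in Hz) 20.45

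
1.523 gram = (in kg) 0.001523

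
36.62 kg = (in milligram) 3.662e+07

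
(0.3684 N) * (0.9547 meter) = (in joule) 0.3517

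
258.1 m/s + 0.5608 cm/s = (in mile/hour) 577.4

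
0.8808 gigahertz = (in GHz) 0.8808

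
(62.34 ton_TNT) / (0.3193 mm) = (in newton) 8.169e+14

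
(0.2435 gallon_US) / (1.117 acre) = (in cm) 2.039e-05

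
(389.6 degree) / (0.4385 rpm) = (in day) 0.001714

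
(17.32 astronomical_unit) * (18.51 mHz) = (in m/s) 4.796e+10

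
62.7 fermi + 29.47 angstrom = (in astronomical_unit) 1.97e-20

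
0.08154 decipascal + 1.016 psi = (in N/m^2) 7005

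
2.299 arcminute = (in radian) 0.0006688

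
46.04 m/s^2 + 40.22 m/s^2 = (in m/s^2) 86.26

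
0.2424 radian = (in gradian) 15.43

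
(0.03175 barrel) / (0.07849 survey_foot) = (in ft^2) 2.271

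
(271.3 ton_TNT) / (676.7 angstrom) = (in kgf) 1.711e+18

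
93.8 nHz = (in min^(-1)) 5.628e-06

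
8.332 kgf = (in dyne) 8.171e+06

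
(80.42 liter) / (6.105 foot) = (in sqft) 0.4652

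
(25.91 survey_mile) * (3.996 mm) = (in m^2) 166.6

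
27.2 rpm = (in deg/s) 163.2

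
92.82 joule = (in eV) 5.793e+20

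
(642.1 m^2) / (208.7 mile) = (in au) 1.278e-14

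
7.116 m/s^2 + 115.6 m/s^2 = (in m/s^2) 122.7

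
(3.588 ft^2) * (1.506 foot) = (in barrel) 0.9624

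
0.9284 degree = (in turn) 0.002579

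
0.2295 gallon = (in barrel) 0.005464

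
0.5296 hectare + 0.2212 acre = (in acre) 1.53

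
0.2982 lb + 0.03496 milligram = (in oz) 4.771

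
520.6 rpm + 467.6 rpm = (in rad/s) 103.5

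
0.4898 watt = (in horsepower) 0.0006568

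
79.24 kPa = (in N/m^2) 7.924e+04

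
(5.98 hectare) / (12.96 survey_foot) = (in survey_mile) 9.407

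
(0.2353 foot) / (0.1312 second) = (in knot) 1.063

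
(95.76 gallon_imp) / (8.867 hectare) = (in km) 4.91e-09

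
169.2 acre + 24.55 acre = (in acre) 193.8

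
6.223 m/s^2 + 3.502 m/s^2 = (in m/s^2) 9.725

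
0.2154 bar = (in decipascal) 2.154e+05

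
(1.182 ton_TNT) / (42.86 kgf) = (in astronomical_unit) 7.865e-05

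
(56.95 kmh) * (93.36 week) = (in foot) 2.931e+09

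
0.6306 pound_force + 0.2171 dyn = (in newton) 2.805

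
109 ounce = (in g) 3090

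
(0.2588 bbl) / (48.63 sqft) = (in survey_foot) 0.02988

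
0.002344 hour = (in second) 8.438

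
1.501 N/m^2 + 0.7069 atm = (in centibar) 71.63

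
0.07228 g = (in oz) 0.00255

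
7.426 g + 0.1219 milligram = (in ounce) 0.2619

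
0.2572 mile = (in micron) 4.139e+08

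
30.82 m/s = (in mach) 0.09051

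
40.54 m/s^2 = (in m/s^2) 40.54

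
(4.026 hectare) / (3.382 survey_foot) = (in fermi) 3.906e+19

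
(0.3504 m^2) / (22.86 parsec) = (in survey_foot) 1.63e-18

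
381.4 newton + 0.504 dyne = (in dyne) 3.814e+07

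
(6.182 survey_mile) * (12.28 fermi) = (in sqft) 1.315e-09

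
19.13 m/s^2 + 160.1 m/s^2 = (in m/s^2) 179.2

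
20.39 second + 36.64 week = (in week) 36.64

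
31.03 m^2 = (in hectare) 0.003103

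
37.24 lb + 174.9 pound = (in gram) 9.623e+04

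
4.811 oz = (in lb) 0.3007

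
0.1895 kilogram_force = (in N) 1.858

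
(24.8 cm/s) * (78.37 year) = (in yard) 6.703e+08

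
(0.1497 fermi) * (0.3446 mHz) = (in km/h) 1.857e-19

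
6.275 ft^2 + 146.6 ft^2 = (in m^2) 14.2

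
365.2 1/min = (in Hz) 6.087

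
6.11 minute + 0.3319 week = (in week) 0.3325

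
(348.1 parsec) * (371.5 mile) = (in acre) 1.587e+21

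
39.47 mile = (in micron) 6.352e+10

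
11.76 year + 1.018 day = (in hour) 1.03e+05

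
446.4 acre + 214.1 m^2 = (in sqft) 1.945e+07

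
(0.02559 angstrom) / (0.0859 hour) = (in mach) 2.43e-17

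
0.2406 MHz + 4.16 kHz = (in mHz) 2.448e+08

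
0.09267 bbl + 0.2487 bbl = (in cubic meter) 0.05427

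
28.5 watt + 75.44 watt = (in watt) 103.9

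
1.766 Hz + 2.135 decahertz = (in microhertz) 2.312e+07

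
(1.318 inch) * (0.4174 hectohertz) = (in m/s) 1.397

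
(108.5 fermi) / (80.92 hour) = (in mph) 8.332e-19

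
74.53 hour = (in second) 2.683e+05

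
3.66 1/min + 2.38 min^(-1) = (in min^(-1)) 6.04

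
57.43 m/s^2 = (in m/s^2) 57.43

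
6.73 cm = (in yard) 0.0736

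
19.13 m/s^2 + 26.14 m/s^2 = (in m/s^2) 45.27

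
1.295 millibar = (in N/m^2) 129.5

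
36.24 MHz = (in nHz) 3.624e+16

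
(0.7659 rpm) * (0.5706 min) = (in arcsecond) 5.664e+05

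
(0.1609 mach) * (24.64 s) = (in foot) 4429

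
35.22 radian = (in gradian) 2242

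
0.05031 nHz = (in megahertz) 5.031e-17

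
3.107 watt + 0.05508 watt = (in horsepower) 0.00424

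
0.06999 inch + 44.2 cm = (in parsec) 1.438e-17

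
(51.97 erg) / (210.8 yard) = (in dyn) 0.002696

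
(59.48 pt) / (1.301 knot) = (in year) 9.941e-10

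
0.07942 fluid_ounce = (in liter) 0.002349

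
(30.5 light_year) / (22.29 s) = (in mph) 2.896e+16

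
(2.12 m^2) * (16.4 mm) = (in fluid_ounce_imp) 1224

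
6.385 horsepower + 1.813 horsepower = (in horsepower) 8.198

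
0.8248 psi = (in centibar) 5.687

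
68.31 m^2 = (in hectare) 0.006831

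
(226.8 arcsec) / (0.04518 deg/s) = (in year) 4.422e-08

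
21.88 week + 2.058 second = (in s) 1.323e+07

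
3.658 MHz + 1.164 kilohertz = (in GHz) 0.003659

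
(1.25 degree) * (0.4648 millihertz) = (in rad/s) 1.014e-05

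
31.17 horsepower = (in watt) 2.324e+04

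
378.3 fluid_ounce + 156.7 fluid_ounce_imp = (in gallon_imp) 3.44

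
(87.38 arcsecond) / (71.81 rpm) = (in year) 1.786e-12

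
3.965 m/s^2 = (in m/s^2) 3.965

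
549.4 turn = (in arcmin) 1.187e+07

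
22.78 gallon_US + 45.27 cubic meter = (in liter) 4.536e+04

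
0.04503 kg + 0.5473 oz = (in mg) 6.055e+04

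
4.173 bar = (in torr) 3130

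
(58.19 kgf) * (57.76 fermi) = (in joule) 3.296e-11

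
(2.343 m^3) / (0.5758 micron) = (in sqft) 4.38e+07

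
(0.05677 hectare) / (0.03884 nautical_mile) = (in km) 0.007892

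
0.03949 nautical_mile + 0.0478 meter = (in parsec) 2.372e-15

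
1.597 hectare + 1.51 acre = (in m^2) 2.208e+04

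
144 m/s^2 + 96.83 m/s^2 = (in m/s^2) 240.8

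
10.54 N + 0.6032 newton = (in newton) 11.14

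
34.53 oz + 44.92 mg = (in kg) 0.979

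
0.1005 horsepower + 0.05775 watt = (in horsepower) 0.1006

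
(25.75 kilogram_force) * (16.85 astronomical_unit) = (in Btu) 6.033e+11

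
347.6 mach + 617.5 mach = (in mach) 965.1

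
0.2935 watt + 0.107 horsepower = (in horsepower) 0.1074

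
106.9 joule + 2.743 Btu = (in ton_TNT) 7.172e-07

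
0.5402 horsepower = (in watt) 402.8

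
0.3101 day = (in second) 2.679e+04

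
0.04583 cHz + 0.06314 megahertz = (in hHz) 631.4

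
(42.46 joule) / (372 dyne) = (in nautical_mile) 6.163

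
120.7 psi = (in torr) 6242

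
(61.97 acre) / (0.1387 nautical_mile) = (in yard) 1068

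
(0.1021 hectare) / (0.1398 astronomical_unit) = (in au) 3.263e-19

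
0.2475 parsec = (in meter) 7.637e+15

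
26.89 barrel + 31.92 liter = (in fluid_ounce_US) 1.456e+05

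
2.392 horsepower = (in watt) 1784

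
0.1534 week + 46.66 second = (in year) 0.002943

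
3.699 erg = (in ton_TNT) 8.841e-17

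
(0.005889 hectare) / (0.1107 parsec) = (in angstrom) 0.0001724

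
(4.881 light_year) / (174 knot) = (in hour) 1.433e+11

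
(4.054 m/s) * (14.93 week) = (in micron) 3.661e+13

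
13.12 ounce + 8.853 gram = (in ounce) 13.43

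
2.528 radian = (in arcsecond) 5.214e+05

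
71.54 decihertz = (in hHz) 0.07154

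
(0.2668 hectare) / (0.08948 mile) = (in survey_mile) 0.01151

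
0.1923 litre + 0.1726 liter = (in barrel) 0.002295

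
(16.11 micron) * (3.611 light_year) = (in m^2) 5.504e+11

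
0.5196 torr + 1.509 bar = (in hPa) 1510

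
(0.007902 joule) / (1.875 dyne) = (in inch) 1.659e+04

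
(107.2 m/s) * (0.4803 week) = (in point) 8.827e+10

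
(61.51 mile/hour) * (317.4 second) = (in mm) 8.728e+06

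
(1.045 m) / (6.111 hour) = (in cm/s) 0.00475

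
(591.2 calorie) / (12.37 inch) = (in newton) 7873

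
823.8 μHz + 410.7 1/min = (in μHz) 6.846e+06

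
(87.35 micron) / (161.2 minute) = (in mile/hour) 2.02e-08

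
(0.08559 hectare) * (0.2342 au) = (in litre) 2.999e+16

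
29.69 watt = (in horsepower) 0.03981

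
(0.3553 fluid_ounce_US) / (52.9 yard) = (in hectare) 2.172e-11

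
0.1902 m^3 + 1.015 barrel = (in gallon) 92.88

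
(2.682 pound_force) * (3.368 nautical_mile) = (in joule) 7.441e+04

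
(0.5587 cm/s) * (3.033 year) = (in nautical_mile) 288.5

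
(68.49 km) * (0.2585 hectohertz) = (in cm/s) 1.77e+08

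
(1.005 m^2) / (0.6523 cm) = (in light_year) 1.629e-14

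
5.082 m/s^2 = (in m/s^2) 5.082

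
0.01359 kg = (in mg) 1.359e+04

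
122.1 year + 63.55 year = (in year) 185.7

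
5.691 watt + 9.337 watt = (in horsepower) 0.02015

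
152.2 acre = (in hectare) 61.59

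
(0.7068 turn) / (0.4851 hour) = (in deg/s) 0.1457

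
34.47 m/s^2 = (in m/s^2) 34.47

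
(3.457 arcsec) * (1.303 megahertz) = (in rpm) 208.5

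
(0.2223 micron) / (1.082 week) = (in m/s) 3.397e-13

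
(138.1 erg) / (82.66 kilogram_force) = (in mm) 1.704e-05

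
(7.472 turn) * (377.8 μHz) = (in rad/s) 0.01774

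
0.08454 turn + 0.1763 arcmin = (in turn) 0.08455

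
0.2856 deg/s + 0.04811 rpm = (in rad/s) 0.01002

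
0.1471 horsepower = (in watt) 109.7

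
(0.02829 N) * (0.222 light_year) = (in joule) 5.942e+13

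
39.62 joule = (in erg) 3.962e+08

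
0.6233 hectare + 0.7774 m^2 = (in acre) 1.54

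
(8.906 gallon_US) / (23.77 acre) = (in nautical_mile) 1.892e-10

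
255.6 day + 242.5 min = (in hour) 6138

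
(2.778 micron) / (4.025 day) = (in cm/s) 7.988e-10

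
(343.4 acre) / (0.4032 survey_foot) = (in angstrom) 1.131e+17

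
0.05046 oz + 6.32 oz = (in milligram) 1.806e+05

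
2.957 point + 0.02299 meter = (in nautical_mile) 1.298e-05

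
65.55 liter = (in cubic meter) 0.06555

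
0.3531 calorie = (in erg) 1.477e+07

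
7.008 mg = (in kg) 7.008e-06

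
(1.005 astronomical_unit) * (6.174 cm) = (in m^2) 9.282e+09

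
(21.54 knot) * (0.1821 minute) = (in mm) 1.211e+05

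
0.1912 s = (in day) 2.213e-06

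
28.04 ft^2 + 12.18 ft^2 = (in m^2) 3.737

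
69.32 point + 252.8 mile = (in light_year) 4.3e-11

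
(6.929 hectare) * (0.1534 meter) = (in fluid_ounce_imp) 3.741e+08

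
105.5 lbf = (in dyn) 4.693e+07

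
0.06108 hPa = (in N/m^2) 6.108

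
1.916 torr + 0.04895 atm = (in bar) 0.05215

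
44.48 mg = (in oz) 0.001569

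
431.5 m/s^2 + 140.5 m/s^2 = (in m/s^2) 572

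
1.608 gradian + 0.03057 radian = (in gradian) 3.554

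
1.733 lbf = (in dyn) 7.709e+05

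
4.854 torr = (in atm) 0.006387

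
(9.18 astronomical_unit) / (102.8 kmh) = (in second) 4.809e+10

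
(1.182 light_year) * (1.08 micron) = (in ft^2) 1.3e+11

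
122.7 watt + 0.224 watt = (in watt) 122.9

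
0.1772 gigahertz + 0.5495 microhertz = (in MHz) 177.2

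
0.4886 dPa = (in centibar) 4.886e-05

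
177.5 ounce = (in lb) 11.09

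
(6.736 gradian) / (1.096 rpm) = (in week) 1.524e-06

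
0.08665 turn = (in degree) 31.19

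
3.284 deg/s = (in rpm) 0.5473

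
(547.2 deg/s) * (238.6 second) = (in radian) 2279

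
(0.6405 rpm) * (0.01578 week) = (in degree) 3.668e+04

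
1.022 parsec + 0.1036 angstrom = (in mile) 1.96e+13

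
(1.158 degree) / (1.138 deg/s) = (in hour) 0.0002827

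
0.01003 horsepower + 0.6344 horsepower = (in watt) 480.6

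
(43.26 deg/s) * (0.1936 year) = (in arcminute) 1.585e+10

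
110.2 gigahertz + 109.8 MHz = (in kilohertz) 1.103e+08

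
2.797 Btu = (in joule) 2951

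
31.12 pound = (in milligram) 1.412e+07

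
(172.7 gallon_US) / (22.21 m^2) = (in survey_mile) 1.829e-05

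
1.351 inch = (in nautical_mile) 1.853e-05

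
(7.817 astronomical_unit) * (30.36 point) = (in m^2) 1.252e+10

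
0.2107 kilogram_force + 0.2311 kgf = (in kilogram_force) 0.4418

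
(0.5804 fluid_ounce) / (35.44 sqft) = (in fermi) 5.213e+09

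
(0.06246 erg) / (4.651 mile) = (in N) 8.345e-13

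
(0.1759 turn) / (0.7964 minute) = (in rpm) 0.2209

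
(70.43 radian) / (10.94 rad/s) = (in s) 6.438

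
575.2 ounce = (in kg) 16.31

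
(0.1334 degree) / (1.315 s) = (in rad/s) 0.001771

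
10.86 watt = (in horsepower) 0.01456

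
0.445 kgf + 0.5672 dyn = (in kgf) 0.445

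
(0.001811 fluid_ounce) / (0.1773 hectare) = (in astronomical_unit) 2.019e-22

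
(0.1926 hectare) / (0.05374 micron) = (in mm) 3.584e+13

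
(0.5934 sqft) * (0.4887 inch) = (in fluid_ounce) 23.14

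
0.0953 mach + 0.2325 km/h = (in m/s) 32.51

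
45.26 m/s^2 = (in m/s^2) 45.26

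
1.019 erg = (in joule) 1.019e-07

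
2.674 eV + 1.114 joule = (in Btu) 0.001056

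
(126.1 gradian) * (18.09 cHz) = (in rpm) 3.422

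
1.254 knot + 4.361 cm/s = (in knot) 1.339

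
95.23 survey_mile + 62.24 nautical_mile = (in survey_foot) 8.81e+05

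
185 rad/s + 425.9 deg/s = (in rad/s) 192.4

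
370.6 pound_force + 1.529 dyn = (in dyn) 1.649e+08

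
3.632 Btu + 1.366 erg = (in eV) 2.392e+22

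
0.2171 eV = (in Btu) 3.297e-23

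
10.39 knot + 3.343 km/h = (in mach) 0.01842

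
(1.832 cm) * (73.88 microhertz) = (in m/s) 1.353e-06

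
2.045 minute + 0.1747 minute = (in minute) 2.22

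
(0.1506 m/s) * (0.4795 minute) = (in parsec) 1.404e-16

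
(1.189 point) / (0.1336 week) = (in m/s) 5.191e-09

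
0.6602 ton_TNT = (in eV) 1.724e+28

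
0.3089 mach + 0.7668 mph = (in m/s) 105.5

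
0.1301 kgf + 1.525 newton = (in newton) 2.801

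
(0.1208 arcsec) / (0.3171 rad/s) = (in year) 5.857e-14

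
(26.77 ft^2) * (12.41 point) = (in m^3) 0.01089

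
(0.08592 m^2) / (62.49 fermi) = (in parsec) 4.456e-05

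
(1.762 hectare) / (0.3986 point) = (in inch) 4.933e+09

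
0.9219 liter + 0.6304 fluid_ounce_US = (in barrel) 0.005916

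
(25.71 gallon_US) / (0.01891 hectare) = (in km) 5.147e-07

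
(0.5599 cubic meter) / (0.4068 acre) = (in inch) 0.01339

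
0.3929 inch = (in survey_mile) 6.201e-06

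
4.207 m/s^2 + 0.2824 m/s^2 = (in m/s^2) 4.489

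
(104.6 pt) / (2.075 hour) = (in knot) 9.602e-06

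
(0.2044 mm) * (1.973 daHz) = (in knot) 0.007839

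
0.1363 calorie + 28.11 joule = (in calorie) 6.855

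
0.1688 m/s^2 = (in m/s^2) 0.1688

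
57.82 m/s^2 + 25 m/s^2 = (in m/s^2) 82.82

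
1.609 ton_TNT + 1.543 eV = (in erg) 6.732e+16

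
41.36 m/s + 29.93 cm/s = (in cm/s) 4166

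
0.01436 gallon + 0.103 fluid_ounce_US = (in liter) 0.0574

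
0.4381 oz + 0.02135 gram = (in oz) 0.4389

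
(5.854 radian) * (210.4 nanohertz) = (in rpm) 1.176e-05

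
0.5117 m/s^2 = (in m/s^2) 0.5117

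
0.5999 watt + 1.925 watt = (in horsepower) 0.003386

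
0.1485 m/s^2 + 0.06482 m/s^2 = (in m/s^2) 0.2133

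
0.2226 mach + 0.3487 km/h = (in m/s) 75.89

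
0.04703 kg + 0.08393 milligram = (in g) 47.03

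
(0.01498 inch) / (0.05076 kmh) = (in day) 3.123e-07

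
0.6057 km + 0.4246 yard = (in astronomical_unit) 4.051e-09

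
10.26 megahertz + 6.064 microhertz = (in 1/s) 1.026e+07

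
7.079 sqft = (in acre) 0.0001625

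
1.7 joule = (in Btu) 0.001611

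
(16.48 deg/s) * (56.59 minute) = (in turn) 155.4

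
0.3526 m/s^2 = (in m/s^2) 0.3526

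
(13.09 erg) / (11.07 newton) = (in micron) 0.1182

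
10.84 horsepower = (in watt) 8083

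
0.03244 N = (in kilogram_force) 0.003308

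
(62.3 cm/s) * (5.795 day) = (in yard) 3.411e+05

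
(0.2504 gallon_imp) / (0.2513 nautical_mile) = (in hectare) 2.446e-10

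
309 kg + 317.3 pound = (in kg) 452.9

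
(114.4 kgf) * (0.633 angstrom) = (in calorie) 1.697e-08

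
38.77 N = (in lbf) 8.716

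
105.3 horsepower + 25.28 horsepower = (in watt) 9.737e+04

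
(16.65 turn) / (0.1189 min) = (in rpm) 140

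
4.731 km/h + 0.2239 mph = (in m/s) 1.414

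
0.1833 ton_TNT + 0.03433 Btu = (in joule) 7.669e+08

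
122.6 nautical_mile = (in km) 227.1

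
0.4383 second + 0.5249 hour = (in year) 5.993e-05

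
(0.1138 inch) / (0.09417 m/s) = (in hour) 8.526e-06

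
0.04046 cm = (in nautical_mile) 2.185e-07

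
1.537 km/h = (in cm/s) 42.69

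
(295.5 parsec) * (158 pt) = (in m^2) 5.082e+17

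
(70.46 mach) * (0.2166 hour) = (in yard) 2.046e+07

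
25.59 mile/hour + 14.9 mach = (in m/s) 5085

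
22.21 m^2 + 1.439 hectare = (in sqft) 1.551e+05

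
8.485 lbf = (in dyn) 3.774e+06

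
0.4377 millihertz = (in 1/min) 0.02626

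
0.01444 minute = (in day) 1.003e-05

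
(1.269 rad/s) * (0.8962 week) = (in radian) 6.878e+05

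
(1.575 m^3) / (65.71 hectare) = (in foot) 7.864e-06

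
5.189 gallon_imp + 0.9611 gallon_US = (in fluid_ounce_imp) 958.3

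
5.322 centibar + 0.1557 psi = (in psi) 0.9276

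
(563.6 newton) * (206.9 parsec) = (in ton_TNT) 8.6e+11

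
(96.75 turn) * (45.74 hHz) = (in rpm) 2.655e+07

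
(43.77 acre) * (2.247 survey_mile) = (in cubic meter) 6.405e+08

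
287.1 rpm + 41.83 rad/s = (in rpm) 686.5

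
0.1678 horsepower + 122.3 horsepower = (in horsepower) 122.5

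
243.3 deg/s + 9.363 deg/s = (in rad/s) 4.41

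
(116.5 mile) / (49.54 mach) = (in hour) 0.003087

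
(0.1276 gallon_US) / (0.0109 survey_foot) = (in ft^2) 1.565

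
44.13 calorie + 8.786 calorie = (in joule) 221.4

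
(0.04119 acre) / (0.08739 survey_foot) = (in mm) 6.258e+06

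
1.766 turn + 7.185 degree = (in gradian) 714.4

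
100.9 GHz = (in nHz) 1.009e+20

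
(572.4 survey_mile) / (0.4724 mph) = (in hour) 1212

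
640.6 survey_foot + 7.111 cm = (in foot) 640.8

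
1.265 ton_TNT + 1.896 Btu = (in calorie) 1.265e+09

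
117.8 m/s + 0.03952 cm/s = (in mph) 263.5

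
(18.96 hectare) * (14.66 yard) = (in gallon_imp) 5.591e+08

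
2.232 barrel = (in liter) 354.9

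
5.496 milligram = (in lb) 1.212e-05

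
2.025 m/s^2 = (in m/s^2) 2.025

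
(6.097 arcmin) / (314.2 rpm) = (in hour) 1.497e-08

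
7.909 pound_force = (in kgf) 3.587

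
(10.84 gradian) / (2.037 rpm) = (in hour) 0.0002217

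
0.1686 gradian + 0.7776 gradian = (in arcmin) 51.09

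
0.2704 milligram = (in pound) 5.961e-07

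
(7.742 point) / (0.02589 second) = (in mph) 0.236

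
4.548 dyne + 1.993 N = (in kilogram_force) 0.2032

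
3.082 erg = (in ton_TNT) 7.366e-17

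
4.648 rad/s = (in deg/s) 266.3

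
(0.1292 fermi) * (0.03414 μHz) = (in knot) 8.574e-24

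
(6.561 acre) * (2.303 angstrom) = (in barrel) 3.846e-05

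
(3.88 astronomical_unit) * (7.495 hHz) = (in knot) 8.456e+14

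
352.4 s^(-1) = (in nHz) 3.524e+11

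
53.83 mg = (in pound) 0.0001187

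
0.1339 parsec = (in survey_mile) 2.567e+12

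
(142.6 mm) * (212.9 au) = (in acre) 1.122e+09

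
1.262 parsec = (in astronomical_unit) 2.603e+05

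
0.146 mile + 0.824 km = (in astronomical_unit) 7.079e-09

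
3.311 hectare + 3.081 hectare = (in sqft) 6.88e+05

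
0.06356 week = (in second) 3.844e+04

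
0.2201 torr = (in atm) 0.0002896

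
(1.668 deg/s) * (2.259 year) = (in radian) 2.074e+06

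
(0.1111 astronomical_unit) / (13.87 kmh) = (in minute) 7.19e+07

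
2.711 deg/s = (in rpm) 0.4518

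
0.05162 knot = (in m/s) 0.02656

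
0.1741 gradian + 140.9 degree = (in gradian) 156.7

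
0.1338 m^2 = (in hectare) 1.338e-05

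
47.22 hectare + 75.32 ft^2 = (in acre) 116.7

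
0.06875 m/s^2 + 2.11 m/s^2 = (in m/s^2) 2.179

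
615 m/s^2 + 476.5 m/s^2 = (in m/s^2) 1092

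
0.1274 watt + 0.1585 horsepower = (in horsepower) 0.1587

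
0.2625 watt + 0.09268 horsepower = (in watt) 69.37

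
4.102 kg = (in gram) 4102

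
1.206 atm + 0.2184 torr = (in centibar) 122.2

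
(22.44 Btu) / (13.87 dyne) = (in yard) 1.867e+08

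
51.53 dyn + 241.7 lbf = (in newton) 1075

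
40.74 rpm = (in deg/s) 244.4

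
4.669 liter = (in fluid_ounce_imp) 164.3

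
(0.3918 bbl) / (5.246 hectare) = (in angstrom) 1.187e+04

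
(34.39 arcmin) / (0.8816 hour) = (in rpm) 3.01e-05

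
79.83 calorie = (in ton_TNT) 7.983e-08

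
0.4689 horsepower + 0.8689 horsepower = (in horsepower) 1.338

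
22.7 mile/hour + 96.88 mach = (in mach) 96.91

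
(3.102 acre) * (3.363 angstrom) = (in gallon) 0.001115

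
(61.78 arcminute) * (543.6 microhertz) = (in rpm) 9.329e-05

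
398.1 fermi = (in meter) 3.981e-13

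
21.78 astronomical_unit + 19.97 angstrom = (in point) 9.236e+15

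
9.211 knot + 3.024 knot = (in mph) 14.08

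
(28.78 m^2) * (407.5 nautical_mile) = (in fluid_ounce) 7.344e+11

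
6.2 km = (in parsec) 2.009e-13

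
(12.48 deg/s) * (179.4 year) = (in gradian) 7.845e+10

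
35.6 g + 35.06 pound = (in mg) 1.594e+07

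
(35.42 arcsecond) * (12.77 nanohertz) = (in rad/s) 2.193e-12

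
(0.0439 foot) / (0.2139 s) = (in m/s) 0.06256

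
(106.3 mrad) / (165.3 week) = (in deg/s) 6.092e-08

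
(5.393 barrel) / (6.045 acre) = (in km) 3.505e-08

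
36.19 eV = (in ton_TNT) 1.386e-27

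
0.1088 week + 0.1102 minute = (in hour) 18.28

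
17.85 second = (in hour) 0.004958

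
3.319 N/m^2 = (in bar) 3.319e-05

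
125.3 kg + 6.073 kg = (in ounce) 4634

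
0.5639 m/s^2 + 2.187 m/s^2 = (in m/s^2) 2.751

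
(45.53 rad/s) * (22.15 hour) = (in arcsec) 7.489e+11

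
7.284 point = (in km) 2.57e-06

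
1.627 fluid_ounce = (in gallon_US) 0.01271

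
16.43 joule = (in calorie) 3.927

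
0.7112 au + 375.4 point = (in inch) 4.189e+12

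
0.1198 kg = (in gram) 119.8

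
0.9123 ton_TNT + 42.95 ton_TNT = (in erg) 1.835e+18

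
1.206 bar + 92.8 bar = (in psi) 1363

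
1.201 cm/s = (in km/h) 0.04324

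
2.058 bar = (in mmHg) 1544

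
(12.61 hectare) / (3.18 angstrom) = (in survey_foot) 1.301e+15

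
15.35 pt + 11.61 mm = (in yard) 0.01862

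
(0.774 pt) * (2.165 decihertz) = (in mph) 0.0001322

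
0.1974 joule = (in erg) 1.974e+06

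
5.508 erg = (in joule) 5.508e-07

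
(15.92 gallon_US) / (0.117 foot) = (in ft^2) 18.19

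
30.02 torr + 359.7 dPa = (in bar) 0.04038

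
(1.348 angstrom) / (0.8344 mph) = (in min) 6.023e-12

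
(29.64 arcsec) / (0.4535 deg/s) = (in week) 3.002e-08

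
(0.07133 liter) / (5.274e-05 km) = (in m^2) 0.001352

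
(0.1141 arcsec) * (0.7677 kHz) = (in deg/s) 0.02433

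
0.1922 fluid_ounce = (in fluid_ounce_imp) 0.2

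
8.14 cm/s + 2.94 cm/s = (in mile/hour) 0.2479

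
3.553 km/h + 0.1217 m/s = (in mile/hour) 2.48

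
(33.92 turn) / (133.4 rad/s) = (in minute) 0.02663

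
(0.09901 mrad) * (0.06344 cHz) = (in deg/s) 3.599e-06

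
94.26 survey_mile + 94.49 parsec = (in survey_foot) 9.566e+18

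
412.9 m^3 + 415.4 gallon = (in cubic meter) 414.5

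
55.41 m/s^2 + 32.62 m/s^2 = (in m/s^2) 88.03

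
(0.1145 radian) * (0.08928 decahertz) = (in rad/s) 0.1022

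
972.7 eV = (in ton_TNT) 3.725e-26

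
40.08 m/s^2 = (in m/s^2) 40.08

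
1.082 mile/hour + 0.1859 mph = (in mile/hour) 1.268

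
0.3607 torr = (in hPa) 0.4809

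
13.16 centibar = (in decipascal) 1.316e+05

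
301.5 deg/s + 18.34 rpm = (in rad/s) 7.183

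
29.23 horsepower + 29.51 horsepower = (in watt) 4.38e+04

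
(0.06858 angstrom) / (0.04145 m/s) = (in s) 1.655e-10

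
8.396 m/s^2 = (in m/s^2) 8.396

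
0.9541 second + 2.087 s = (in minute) 0.05069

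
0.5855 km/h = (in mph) 0.3638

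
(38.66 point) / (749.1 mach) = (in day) 6.189e-13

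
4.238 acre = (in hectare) 1.715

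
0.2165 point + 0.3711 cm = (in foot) 0.01243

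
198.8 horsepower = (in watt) 1.482e+05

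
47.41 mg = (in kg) 4.741e-05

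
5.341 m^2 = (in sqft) 57.49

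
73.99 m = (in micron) 7.399e+07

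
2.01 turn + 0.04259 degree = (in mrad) 1.263e+04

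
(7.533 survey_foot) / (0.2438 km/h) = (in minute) 0.5651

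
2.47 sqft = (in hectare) 2.295e-05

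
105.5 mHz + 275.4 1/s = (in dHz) 2755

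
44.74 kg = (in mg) 4.474e+07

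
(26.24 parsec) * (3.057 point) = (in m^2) 8.732e+14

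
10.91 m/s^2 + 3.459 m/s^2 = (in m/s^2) 14.37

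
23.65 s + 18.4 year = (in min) 9.671e+06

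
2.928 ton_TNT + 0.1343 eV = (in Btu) 1.161e+07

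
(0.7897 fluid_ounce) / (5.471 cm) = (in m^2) 0.0004269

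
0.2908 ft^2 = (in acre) 6.676e-06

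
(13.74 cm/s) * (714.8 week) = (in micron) 5.94e+13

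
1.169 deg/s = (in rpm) 0.1948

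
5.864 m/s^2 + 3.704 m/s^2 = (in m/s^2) 9.568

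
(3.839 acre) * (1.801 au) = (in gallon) 1.106e+18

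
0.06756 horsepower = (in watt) 50.38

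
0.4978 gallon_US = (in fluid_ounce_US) 63.72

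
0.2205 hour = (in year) 2.517e-05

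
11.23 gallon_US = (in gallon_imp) 9.351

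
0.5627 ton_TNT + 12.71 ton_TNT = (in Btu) 5.264e+07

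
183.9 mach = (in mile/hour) 1.401e+05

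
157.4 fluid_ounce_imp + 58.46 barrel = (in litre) 9299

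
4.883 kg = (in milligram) 4.883e+06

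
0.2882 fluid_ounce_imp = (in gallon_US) 0.002163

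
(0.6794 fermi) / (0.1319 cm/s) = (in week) 8.517e-19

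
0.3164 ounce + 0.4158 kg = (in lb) 0.9365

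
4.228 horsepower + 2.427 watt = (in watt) 3155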